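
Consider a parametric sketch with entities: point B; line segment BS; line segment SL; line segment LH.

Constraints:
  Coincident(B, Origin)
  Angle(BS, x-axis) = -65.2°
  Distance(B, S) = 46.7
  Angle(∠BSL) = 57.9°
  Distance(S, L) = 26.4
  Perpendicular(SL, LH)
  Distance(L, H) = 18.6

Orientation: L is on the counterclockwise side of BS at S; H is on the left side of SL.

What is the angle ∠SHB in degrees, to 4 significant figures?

120.8°

B is at the origin; BS runs at -65.2° with length 46.7, so S = 46.7·(cos -65.2°, sin -65.2°) = (19.59, -42.39). ∠BSL = 57.9°, so SL runs at -65.2° + (180° − 57.9°) = 56.90° from the x-axis; with |SL| = 26.4, L = S + 26.4·(cos 56.90°, sin 56.90°) = (34.01, -20.28). SL ⟂ LH; with |LH| = 18.6 on the left of SL, H = L + 18.6·(-0.8377, 0.5461) = (18.42, -10.12). Then cos ∠SHB = HS·HB / (|HS||HB|), giving 120.8°.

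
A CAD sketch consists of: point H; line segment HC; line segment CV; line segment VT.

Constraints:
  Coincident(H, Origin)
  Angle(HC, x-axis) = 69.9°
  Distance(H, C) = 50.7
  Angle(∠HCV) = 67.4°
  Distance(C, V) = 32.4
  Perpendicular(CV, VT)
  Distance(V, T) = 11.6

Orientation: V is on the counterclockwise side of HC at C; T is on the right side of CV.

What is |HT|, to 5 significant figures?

59.818

H is at the origin; HC runs at 69.9° with length 50.7, so C = 50.7·(cos 69.9°, sin 69.9°) = (17.424, 47.612). ∠HCV = 67.4°, so CV runs at 69.9° + (180° − 67.4°) = 182.50° from the x-axis; with |CV| = 32.4, V = C + 32.4·(cos 182.50°, sin 182.50°) = (-14.946, 46.199). The perpendicularity gives VT at right angles to CV; with |VT| = 11.6 on the right of CV, T = V + 11.6·(-0.043619, 0.99905) = (-15.452, 57.788). Then |HT| = |T − H| = 59.818.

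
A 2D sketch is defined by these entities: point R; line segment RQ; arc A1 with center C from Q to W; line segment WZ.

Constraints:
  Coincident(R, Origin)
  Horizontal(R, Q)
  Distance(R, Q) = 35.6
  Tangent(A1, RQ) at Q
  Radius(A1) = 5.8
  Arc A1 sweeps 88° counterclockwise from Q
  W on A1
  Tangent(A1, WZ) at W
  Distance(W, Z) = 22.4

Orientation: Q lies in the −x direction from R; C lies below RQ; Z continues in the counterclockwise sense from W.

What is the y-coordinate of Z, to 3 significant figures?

-28.0

On A1, Q sits at bearing 90° from C; an 88° counterclockwise sweep puts W at bearing 178°, so W = C + 5.8·(cos 178°, sin 178°) = (-41.4, -5.60). Since A1 is tangent to WZ there, CW ⟂ WZ, so WZ runs along (−sin 178°, cos 178°); with |WZ| = 22.4, Z = (-42.2, -28.0). So Z.y = -28.0.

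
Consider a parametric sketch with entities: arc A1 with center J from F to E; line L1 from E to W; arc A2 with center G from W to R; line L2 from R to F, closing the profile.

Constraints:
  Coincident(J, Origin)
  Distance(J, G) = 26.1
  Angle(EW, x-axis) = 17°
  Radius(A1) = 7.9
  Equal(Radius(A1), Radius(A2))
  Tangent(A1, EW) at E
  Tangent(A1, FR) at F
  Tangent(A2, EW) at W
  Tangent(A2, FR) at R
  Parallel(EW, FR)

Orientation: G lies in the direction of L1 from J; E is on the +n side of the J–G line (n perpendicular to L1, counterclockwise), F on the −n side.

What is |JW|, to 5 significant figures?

27.269

The slot axis is L1's direction at 17.0°, so u = (cos 17.0°, sin 17.0°) = (0.95630, 0.29237) and n = (−sin 17.0°, cos 17.0°) = (-0.29237, 0.95630). J is at the origin and G lies 26.1 along u from J, so G = 26.1·u = (24.960, 7.6309). Tangency of A1 to both parallel lines with radius 7.9 puts E and F at J ± 7.9·n: E = (-2.3097, 7.5548), F = (2.3097, -7.5548). Equal radii place W and R the same way about G: W = G + 7.9·n = (22.650, 15.186), R = G − 7.9·n = (27.269, 0.076094). Then |JW| = |W − J| = 27.269.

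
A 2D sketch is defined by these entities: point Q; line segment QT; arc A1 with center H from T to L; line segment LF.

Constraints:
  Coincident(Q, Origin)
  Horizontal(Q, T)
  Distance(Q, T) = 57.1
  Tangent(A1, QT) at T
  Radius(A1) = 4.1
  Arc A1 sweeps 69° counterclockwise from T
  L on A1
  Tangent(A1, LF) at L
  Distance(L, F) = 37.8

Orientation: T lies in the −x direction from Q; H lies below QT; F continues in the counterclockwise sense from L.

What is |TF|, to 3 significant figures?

41.7

Q is at the origin; Q and T share the same y with |QT| = 57.1 and T on the −x side, so T = (-57.1, 0.00). Tangency of A1 to QT means the radius HT is perpendicular to QT, so H = T + (0, -4.1) = (-57.1, -4.10). On A1, T sits at bearing 90° from H; a 69° counterclockwise sweep puts L at bearing 159°, so L = H + 4.1·(cos 159°, sin 159°) = (-60.9, -2.63). A1 meets LF tangentially, so HL is at right angles to LF, so LF runs along (−sin 159°, cos 159°); with |LF| = 37.8, F = (-74.5, -37.9). Then |TF| = |F − T| = 41.7.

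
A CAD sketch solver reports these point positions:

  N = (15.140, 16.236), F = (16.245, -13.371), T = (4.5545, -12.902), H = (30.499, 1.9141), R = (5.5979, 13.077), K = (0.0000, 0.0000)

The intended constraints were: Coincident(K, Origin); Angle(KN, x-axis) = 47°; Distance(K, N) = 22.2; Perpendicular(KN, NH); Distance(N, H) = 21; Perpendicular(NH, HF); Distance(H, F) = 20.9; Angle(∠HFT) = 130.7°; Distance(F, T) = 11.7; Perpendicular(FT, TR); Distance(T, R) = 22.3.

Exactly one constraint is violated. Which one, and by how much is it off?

Distance(T, R) = 22.3 — off by 3.70.

K = (0.00, 0.00) ✓; KN at 47.00° ✓; |KN| = 22.20 ✓; ∠(KN, NH) = 90.00° ✓; |NH| = 21.00 ✓; ∠(NH, HF) = 90.00° ✓; |HF| = 20.90 ✓; ∠HFT = 130.7° ✓; |FT| = 11.70 ✓; ∠(FT, TR) = 90.00° ✓; |TR| = 26.00 ✗.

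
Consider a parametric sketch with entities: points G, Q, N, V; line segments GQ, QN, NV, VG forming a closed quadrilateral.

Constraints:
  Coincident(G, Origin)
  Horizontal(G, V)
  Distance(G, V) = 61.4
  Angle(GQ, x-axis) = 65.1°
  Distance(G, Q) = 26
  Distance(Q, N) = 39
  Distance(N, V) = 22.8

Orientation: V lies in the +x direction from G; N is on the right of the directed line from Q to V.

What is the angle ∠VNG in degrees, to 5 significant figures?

165.53°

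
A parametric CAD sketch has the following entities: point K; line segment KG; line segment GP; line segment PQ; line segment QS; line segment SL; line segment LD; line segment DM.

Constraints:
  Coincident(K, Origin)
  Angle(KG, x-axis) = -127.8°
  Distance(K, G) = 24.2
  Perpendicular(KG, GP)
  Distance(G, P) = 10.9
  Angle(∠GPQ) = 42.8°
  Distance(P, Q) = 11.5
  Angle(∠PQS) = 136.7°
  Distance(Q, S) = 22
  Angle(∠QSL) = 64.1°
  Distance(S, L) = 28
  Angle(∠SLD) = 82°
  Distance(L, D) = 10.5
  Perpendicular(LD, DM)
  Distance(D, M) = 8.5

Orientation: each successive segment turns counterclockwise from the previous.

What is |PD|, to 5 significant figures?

14.825

∠QSL = 64.1° gives SL at -101.40° from the x-axis; with |SL| = 28.0, L = (-31.133, -28.573). ∠SLD = 82.0° gives LD at -3.4000° from the x-axis; with |LD| = 10.5, D = (-20.651, -29.195). Then |PD| = |D − P| = 14.825.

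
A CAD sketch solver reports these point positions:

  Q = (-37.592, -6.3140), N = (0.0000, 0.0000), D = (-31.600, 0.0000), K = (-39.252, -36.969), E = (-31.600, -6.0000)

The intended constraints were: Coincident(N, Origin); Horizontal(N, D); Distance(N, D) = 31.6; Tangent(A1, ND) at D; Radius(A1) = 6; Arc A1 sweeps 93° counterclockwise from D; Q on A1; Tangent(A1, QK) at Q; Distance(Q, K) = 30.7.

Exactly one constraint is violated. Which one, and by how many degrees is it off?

Tangent(A1, QK) at Q — off by 6.10°.

N = (0.00, 0.00) ✓; N.y = 0.00, D.y = 0.00 ✓; |ND| = 31.60 ✓; ∠(ED, DN) = 90.00° ✓; |ED| = 6.000 ✓; bearing(E→Q) − bearing(E→D) = 93.00° ✓; |EQ| = 6.000 ✓; ∠(EQ, QK) = 96.10° ✗; |QK| = 30.70 ✓.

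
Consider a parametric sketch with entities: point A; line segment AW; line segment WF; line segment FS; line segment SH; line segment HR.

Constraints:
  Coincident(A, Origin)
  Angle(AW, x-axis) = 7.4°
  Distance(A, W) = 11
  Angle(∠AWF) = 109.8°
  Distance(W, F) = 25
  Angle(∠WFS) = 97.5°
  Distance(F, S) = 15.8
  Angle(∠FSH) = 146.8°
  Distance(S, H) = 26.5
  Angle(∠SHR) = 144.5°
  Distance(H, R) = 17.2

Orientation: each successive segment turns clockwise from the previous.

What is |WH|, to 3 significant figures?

42.5

∠WFS = 97.5° gives FS at -145° from the x-axis; with |FS| = 15.8, S = (9.35, -29.8). ∠FSH = 146.8° gives SH at -178° from the x-axis; with |SH| = 26.5, H = (-17.1, -30.5). Then |WH| = |H − W| = 42.5.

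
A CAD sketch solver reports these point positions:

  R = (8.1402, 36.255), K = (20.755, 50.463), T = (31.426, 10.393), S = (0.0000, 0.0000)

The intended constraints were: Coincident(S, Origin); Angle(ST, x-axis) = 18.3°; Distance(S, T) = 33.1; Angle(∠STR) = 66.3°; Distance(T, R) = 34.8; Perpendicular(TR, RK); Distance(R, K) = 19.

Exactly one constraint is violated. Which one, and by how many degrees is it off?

Perpendicular(TR, RK) — off by 6.40°.

S = (0.00, 0.00) ✓; ST at 18.30° ✓; |ST| = 33.10 ✓; ∠STR = 66.30° ✓; |TR| = 34.80 ✓; ∠(TR, RK) = 83.60° ✗; |RK| = 19.00 ✓.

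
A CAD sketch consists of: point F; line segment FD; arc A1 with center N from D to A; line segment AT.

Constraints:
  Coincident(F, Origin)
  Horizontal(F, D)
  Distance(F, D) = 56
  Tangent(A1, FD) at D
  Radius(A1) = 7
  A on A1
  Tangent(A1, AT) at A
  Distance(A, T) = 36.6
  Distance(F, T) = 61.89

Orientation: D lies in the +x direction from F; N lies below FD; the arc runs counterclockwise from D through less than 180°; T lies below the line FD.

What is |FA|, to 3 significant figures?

49.4

F is at the origin; FD is horizontal with |FD| = 56.0 and D on the +x side, so D = (56.0, 0.00). Since A1 is tangent to FD there, ND ⟂ FD, so N = D + (0, -7) = (56.0, -7.00). Since NA ⟂ AT (tangency), |NT| = √(7.0² + 36.6²) = 37.3 regardless of where A sits on A1. So T lies on both circle(F, 61.89) and circle(N, 37.3); the below-FD intersection is T = (44.9, -42.6). A is the foot of the tangent from T: A = (49.0, -6.21).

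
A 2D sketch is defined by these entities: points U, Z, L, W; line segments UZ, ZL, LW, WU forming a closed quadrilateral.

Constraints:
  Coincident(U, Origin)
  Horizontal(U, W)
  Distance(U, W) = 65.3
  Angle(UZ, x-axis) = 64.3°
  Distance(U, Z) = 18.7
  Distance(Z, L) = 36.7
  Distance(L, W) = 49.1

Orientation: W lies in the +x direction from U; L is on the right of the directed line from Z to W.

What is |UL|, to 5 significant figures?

26.624

U is at the origin; UW is horizontal with |UW| = 65.3 and W in +x, so W = (65.3, 0). UZ runs at 64.3° with |UZ| = 18.7, so Z = (8.1094, 16.850). L is determined by |ZL| = 36.7 and |LW| = 49.1 together: it lies at the intersection of circle(Z, 36.7) and circle(W, 49.1). With |ZW| = 59.621, the foot of the radical line on ZW is 20.888 from Z and the perpendicular offset is √(36.7² − 20.888²) = 30.176. Taking the right-of-ZW solution: L = (19.618, -17.999).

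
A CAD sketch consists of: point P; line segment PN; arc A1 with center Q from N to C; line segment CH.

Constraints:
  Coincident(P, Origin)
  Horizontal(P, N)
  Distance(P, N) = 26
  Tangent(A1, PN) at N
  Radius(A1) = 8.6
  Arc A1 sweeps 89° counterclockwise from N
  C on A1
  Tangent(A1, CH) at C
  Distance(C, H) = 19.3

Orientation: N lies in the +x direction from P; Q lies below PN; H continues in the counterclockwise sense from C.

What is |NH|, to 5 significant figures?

29.150

P is at the origin; P and N share the same y with |PN| = 26.0 and N on the +x side, so N = (26.000, 0.0000). The tangent condition forces QN to be normal to PN, so Q = N + (0, -8.6) = (26.000, -8.6000). On A1, N sits at bearing 90° from Q; an 89° counterclockwise sweep puts C at bearing 179°, so C = Q + 8.6·(cos 179°, sin 179°) = (17.401, -8.4499). Tangency of A1 to CH means the radius QC is perpendicular to CH, so CH runs along (−sin 179°, cos 179°); with |CH| = 19.3, H = (17.064, -27.747). Then |NH| = |H − N| = 29.150.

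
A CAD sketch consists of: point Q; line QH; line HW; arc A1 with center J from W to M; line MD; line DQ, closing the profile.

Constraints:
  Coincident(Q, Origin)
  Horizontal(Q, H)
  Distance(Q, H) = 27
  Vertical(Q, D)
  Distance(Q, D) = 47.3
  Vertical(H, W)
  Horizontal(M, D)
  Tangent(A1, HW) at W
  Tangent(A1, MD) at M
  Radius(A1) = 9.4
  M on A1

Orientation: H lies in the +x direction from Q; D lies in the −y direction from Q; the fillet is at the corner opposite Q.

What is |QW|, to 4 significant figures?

46.53

Q is at the origin; Q and H share the same y with |QH| = 27.0 and H on the +x side, so H = (27.00, 0.000). Q and D share the same x with |QD| = 47.3 and D on the −y side, so D = (0.000, -47.30). The virtual corner opposite Q is at (27.00, -47.30). Since A1 is tangent to HW there, JW ⟂ HW and the tangent condition forces JM to be normal to MD, with radius 9.4, so the center J sits 9.4 in from both sides at J = (17.60, -37.90). That places the tangent points at W = (27.00, -37.90) on HW and M = (17.60, -47.30) on MD. Then |QW| = |W − Q| = 46.53.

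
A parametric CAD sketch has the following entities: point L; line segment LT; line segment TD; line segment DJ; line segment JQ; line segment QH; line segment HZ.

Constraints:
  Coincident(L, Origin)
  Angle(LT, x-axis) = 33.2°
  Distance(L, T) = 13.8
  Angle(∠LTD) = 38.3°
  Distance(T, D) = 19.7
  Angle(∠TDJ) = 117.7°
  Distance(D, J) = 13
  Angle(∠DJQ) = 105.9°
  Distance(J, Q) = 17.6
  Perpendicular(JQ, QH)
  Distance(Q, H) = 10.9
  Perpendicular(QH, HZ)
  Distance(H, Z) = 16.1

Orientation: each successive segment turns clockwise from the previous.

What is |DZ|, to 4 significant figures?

5.309

L is at the origin; LT runs at 33.2° with length 13.8, so T = (11.55, 7.556). ∠LTD = 38.3° gives TD at -108.5° from the x-axis; with |TD| = 19.7, D = (5.296, -11.13). ∠TDJ = 117.7° gives DJ at -170.8° from the x-axis; with |DJ| = 13.0, J = (-7.536, -13.20). ∠DJQ = 105.9° gives JQ at 115.1° from the x-axis; with |JQ| = 17.6, Q = (-15.00, 2.734). JQ is perpendicular to QH, so QH runs at 25.10°; with |QH| = 10.9, H = (-5.132, 7.358). QH is perpendicular to HZ, so HZ runs at -64.90°; with |HZ| = 16.1, Z = (1.698, -7.222). Then |DZ| = |Z − D| = 5.309.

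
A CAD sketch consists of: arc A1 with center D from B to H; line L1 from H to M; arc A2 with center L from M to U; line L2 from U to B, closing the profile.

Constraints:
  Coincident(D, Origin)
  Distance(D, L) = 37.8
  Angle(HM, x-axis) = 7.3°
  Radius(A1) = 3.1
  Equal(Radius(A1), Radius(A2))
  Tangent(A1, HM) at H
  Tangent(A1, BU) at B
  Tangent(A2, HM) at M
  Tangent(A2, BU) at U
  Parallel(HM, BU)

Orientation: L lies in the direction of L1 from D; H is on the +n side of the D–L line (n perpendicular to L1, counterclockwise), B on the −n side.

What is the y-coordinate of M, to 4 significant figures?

7.878

Tangency of A1 to both parallel lines with radius 3.1 puts H and B at D ± 3.1·n: H = (-0.3939, 3.075), B = (0.3939, -3.075). Equal radii place M and U the same way about L: M = L + 3.1·n = (37.10, 7.878), U = L − 3.1·n = (37.89, 1.728). So M.y = 7.878.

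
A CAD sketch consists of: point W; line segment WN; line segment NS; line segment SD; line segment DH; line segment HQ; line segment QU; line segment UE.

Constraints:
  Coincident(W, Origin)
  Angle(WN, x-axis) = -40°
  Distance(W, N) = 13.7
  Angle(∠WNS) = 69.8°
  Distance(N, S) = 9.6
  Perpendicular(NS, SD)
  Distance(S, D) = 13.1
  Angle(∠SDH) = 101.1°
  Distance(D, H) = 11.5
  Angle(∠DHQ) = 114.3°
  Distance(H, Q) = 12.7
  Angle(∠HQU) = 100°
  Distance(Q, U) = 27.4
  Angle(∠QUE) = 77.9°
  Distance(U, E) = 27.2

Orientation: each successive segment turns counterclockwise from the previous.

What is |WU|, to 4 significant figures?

27.94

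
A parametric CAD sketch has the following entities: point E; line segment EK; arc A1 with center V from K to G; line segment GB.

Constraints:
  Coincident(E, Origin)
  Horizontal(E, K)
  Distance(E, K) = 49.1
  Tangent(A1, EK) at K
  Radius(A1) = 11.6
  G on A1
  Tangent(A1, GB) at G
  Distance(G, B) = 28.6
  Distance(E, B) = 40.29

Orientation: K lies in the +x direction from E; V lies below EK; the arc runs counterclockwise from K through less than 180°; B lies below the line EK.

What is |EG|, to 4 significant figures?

39.36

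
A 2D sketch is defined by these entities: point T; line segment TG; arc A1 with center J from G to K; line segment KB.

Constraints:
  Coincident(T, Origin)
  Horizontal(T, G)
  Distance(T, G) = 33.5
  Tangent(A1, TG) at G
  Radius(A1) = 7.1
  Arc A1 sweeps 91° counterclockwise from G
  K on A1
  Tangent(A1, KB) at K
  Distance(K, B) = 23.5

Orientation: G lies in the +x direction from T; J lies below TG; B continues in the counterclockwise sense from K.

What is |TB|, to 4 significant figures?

40.77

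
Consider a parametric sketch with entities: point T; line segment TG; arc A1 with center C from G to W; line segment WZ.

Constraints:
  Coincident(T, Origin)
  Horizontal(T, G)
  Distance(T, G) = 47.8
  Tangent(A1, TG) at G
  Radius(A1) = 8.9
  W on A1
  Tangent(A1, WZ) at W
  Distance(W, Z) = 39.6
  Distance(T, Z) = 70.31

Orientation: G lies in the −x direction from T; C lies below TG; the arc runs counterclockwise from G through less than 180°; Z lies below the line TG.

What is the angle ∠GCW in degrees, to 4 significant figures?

99.55°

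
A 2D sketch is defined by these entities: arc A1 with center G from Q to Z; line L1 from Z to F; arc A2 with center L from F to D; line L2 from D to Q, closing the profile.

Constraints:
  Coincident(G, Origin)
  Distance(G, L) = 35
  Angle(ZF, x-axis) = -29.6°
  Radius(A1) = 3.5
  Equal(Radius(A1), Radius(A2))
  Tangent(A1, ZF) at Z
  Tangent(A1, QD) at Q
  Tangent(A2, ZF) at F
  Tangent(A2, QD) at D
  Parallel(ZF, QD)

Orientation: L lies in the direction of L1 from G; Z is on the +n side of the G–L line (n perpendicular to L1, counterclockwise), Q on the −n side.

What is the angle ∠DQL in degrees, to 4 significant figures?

5.711°

The slot axis is L1's direction at -29.6°, so u = (cos -29.6°, sin -29.6°) = (0.8695, -0.4939) and n = (−sin -29.6°, cos -29.6°) = (0.4939, 0.8695). G is at the origin and L lies 35.0 along u from G, so L = 35.0·u = (30.43, -17.29). Tangency of A1 to both parallel lines with radius 3.5 puts Z and Q at G ± 3.5·n: Z = (1.729, 3.043), Q = (-1.729, -3.043). Equal radii place F and D the same way about L: F = L + 3.5·n = (32.16, -14.24), D = L − 3.5·n = (28.70, -20.33). Then cos ∠DQL = QD·QL / (|QD||QL|), giving 5.711°.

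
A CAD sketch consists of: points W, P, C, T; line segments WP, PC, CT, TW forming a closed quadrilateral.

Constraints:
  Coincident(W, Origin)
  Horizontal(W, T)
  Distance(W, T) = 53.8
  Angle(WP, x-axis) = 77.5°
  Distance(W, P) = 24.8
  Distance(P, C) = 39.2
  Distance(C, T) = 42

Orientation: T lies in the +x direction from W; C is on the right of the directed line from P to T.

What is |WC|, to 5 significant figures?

19.924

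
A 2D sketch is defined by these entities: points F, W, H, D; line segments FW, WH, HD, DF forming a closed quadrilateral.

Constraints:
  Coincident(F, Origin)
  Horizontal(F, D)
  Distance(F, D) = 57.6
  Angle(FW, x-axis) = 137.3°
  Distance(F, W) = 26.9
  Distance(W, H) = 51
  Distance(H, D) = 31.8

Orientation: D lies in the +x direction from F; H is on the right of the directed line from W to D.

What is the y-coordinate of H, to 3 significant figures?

-4.12

Checks: F.y = 0.00, D.y = 0.00 ✓; |WH| = 51.00 ✓; |HD| = 31.80 ✓.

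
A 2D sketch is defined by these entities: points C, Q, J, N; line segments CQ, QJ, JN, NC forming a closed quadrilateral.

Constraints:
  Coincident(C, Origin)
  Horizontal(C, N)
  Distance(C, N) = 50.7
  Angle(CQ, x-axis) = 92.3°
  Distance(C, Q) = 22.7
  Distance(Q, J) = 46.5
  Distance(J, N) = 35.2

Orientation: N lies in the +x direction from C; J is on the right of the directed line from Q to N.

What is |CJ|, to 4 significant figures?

27.77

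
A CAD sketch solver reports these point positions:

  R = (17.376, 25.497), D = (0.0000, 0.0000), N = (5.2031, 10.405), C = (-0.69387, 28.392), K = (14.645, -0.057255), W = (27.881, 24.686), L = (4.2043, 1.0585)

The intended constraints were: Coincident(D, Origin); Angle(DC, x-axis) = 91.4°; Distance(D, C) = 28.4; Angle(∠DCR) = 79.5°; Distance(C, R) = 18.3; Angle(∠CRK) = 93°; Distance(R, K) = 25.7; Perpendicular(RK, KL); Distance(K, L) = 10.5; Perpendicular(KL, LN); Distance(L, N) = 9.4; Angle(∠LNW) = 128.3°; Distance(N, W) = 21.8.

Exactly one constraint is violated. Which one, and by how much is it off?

Distance(N, W) = 21.8 — off by 5.00.

D = (0.00, 0.00) ✓; DC at 91.40° ✓; |DC| = 28.40 ✓; ∠DCR = 79.50° ✓; |CR| = 18.30 ✓; ∠CRK = 93.00° ✓; |RK| = 25.70 ✓; ∠(RK, KL) = 90.00° ✓; |KL| = 10.50 ✓; ∠(KL, LN) = 90.00° ✓; |LN| = 9.400 ✓; ∠LNW = 128.3° ✓; |NW| = 26.80 ✗.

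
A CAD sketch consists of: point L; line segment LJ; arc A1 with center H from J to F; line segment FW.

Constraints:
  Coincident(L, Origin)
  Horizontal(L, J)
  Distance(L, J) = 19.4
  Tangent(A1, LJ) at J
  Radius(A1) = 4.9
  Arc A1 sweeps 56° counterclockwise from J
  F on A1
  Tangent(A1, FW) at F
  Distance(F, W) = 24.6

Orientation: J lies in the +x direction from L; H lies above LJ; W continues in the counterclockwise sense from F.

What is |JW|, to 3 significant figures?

28.7

On A1, J sits at bearing -90° from H; a 56° counterclockwise sweep puts F at bearing -34°, so F = H + 4.9·(cos -34°, sin -34°) = (23.5, 2.16). Tangency of A1 to FW means the radius HF is perpendicular to FW, so FW runs along (−sin -34°, cos -34°); with |FW| = 24.6, W = (37.2, 22.6). Then |JW| = |W − J| = 28.7.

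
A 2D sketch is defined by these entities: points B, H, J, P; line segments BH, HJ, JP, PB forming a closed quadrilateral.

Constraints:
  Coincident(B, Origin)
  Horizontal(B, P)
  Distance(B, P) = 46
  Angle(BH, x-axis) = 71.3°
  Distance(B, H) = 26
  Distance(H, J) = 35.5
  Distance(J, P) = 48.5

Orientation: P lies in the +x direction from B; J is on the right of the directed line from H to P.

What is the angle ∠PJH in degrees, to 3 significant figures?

62.5°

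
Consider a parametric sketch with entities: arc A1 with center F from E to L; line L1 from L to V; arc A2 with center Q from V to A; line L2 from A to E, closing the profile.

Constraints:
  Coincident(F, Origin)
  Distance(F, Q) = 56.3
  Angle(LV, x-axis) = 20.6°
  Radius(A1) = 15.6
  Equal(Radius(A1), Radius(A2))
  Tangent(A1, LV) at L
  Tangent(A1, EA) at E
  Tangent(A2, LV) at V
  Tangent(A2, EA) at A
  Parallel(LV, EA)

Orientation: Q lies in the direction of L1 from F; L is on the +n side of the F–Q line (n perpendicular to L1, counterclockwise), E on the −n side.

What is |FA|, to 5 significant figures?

58.421

The slot axis is L1's direction at 20.6°, so u = (cos 20.6°, sin 20.6°) = (0.93606, 0.35184) and n = (−sin 20.6°, cos 20.6°) = (-0.35184, 0.93606). F is at the origin and Q lies 56.3 along u from F, so Q = 56.3·u = (52.700, 19.809). Tangency of A1 to both parallel lines with radius 15.6 puts L and E at F ± 15.6·n: L = (-5.4887, 14.603), E = (5.4887, -14.603). Equal radii place V and A the same way about Q: V = Q + 15.6·n = (47.211, 34.411), A = Q − 15.6·n = (58.189, 5.2062). Then |FA| = |A − F| = 58.421.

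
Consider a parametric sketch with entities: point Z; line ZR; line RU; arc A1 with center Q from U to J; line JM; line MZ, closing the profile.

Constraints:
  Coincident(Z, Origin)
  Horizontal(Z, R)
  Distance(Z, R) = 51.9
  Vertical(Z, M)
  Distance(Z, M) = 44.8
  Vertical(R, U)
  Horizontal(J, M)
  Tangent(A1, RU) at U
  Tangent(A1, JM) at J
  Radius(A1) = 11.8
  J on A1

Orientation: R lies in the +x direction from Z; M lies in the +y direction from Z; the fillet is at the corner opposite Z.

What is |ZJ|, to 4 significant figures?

60.13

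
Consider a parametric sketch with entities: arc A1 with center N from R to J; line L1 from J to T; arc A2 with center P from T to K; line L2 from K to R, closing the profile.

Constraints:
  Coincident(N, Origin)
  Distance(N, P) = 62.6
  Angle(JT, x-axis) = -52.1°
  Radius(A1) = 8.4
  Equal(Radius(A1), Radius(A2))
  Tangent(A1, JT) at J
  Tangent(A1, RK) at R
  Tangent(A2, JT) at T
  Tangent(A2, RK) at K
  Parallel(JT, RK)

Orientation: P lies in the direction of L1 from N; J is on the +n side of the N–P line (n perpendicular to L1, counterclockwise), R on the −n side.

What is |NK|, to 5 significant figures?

63.161

Tangency of A1 to both parallel lines with radius 8.4 puts J and R at N ± 8.4·n: J = (6.6283, 5.1600), R = (-6.6283, -5.1600). Equal radii place T and K the same way about P: T = P + 8.4·n = (45.083, -44.237), K = P − 8.4·n = (31.826, -54.557). Then |NK| = |K − N| = 63.161.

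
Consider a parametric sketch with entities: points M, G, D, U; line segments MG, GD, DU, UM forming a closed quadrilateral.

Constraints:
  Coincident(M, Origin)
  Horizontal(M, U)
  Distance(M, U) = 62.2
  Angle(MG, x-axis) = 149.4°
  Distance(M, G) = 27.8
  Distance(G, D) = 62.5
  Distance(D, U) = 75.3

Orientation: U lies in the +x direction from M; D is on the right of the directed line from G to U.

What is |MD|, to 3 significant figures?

43.3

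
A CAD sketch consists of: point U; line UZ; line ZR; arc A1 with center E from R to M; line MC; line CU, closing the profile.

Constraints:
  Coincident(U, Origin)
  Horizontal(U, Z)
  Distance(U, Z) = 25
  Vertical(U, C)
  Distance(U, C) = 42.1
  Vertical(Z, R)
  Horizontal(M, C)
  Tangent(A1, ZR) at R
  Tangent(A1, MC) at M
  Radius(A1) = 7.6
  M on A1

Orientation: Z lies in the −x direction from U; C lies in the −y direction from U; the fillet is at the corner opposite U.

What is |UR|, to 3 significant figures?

42.6

The virtual corner opposite U is at (-25.0, -42.1). A1 meets ZR tangentially, so ER is at right angles to ZR and tangency of A1 to MC means the radius EM is perpendicular to MC, with radius 7.6, so the center E sits 7.6 in from both sides at E = (-17.4, -34.5). That places the tangent points at R = (-25.0, -34.5) on ZR and M = (-17.4, -42.1) on MC. Then |UR| = |R − U| = 42.6.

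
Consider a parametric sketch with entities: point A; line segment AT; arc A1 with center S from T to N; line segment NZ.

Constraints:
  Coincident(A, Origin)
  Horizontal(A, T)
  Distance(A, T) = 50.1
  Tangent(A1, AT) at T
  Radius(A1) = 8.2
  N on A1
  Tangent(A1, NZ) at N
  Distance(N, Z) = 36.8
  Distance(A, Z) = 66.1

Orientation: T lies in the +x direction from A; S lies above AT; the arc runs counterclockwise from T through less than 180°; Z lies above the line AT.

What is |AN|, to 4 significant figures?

58.91

A is at the origin; AT is horizontal with |AT| = 50.1 and T on the +x side, so T = (50.10, 0.000). Tangency of A1 to AT means the radius ST is perpendicular to AT, so S = T + (0, 8.2) = (50.10, 8.200). Since SN ⟂ NZ (tangency), |SZ| = √(8.2² + 36.8²) = 37.70 regardless of where N sits on A1. So Z lies on both circle(A, 66.1) and circle(S, 37.70); the above-AT intersection is Z = (47.64, 45.82). N is the foot of the tangent from Z: N = (57.97, 10.50).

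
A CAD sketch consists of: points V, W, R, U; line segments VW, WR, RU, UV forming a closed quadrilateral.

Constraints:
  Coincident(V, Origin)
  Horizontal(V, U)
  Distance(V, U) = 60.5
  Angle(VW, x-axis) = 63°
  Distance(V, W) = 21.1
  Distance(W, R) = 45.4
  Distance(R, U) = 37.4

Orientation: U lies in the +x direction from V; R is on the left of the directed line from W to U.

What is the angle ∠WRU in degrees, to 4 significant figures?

81.30°

Checks: |WR| = 45.40 ✓; |RU| = 37.40 ✓.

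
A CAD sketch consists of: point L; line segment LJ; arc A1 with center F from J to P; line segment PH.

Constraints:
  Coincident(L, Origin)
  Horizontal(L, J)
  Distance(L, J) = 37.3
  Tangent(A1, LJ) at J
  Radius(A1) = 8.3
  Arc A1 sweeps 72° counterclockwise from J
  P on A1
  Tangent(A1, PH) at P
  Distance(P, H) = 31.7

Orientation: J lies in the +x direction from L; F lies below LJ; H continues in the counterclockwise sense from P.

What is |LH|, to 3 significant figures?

40.9

On A1, J sits at bearing 90° from F; a 72° counterclockwise sweep puts P at bearing 162°, so P = F + 8.3·(cos 162°, sin 162°) = (29.4, -5.74). Tangency of A1 to PH means the radius FP is perpendicular to PH, so PH runs along (−sin 162°, cos 162°); with |PH| = 31.7, H = (19.6, -35.9). Then |LH| = |H − L| = 40.9.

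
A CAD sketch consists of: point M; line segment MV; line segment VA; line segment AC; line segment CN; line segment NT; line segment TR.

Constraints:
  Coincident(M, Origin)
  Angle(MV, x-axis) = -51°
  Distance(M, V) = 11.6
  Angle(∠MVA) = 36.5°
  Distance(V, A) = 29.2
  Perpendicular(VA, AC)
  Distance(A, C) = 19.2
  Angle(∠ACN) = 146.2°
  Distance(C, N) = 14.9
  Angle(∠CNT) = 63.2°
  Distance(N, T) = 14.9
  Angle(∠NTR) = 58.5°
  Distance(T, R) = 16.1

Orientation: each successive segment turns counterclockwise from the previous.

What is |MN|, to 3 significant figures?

27.3

VA is perpendicular to AC, so AC runs at -178°; with |AC| = 19.2, C = (-13.2, 19.3). ∠ACN = 146.2° gives CN at -144° from the x-axis; with |CN| = 14.9, N = (-25.2, 10.5). Then |MN| = |N − M| = 27.3.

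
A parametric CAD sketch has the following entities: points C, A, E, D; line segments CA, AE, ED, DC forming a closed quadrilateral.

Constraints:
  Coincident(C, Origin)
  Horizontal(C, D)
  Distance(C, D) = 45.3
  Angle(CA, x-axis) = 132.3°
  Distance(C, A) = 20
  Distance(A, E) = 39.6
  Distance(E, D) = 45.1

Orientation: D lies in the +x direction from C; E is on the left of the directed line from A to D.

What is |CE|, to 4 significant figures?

41.69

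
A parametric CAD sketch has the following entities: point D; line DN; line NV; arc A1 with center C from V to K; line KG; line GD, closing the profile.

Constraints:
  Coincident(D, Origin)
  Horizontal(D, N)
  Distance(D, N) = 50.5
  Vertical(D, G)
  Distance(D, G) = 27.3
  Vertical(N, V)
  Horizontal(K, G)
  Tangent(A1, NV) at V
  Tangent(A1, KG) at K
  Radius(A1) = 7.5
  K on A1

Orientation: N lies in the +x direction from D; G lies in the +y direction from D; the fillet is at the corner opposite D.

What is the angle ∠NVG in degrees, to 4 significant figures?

98.45°

D is at the origin; DN is horizontal with |DN| = 50.5 and N on the +x side, so N = (50.50, 0.000). DG is vertical with |DG| = 27.3 and G on the +y side, so G = (0.000, 27.30). The virtual corner opposite D is at (50.50, 27.30). The tangent condition forces CV to be normal to NV and the tangent condition forces CK to be normal to KG, with radius 7.5, so the center C sits 7.5 in from both sides at C = (43.00, 19.80). That places the tangent points at V = (50.50, 19.80) on NV and K = (43.00, 27.30) on KG. Then cos ∠NVG = VN·VG / (|VN||VG|), giving 98.45°.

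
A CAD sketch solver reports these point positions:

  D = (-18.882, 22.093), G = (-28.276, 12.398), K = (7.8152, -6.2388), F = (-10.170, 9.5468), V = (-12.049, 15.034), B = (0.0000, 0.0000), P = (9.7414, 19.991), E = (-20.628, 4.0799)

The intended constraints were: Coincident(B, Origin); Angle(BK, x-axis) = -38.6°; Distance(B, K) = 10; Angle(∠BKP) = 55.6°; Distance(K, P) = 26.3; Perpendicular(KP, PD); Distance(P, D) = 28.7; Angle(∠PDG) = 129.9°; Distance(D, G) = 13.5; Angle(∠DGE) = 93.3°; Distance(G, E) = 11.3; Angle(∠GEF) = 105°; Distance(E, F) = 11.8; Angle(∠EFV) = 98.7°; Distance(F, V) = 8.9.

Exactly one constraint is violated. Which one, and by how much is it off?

Distance(F, V) = 8.9 — off by 3.10.

B = (0.00, 0.00) ✓; BK at -38.60° ✓; |BK| = 10.00 ✓; ∠BKP = 55.60° ✓; |KP| = 26.30 ✓; ∠(KP, PD) = 90.00° ✓; |PD| = 28.70 ✓; ∠PDG = 129.9° ✓; |DG| = 13.50 ✓; ∠DGE = 93.31° ✓; |GE| = 11.30 ✓; ∠GEF = 105.0° ✓; |EF| = 11.80 ✓; ∠EFV = 98.70° ✓; |FV| = 5.800 ✗.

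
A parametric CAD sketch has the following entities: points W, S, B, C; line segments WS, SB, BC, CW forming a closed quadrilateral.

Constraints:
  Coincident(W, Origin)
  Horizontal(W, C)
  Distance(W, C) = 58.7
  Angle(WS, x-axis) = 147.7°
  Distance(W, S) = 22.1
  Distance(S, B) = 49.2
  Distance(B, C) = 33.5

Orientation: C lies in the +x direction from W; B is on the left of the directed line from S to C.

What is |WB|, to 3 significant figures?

34.9

Checks: |SB| = 49.20 ✓; |BC| = 33.50 ✓.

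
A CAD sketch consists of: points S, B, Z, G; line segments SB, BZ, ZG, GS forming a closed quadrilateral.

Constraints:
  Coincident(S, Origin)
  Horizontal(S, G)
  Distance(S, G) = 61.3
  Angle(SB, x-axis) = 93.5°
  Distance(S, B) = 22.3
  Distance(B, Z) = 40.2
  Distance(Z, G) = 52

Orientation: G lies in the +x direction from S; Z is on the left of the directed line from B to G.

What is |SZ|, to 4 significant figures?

54.45

S is at the origin; S and G share the same y with |SG| = 61.3 and G in +x, so G = (61.3, 0). SB runs at 93.5° with |SB| = 22.3, so B = (-1.361, 22.26). Z is determined by |BZ| = 40.2 and |ZG| = 52.0 together: it lies at the intersection of circle(B, 40.2) and circle(G, 52.0). With |BG| = 66.50, the foot of the radical line on BG is 25.07 from B and the perpendicular offset is √(40.2² − 25.07²) = 31.43. Taking the left-of-BG solution: Z = (32.78, 43.48).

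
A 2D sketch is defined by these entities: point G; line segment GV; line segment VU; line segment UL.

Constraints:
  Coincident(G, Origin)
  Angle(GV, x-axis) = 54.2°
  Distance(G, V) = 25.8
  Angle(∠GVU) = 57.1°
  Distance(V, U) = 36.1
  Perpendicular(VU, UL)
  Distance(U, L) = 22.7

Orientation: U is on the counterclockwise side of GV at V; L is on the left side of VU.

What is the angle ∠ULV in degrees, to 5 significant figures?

57.838°

∠GVU = 57.1°, so VU runs at 54.2° + (180° − 57.1°) = 177.10° from the x-axis; with |VU| = 36.1, U = V + 36.1·(cos 177.10°, sin 177.10°) = (-20.962, 22.752). The perpendicularity gives UL at right angles to VU; with |UL| = 22.7 on the left of VU, L = U + 22.7·(-0.050593, -0.99872) = (-22.110, 0.080922). Then cos ∠ULV = LU·LV / (|LU||LV|), giving 57.838°.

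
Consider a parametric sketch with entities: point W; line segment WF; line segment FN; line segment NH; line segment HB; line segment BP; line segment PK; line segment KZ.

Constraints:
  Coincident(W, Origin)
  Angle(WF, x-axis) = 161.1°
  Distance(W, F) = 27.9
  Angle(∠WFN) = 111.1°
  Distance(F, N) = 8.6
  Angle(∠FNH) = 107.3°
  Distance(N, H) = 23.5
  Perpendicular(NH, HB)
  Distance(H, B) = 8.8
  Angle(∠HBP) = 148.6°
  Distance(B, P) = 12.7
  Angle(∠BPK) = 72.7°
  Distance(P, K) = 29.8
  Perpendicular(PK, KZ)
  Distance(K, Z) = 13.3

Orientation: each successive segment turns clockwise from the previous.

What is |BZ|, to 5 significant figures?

26.050

∠BPK = 72.7° gives PK at 150.80° from the x-axis; with |PK| = 29.8, K = (-30.268, 19.291). The perpendicularity gives KZ at right angles to PK, so KZ runs at 60.800°; with |KZ| = 13.3, Z = (-23.780, 30.901). Then |BZ| = |Z − B| = 26.050.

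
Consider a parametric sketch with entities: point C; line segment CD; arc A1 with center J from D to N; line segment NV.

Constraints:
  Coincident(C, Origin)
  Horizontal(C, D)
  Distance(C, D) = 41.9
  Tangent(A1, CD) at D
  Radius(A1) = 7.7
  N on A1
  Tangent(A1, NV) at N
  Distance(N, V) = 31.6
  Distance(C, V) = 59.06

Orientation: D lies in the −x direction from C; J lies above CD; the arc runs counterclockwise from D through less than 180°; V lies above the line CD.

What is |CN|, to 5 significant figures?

35.877

C is at the origin; C and D share the same y with |CD| = 41.9 and D on the −x side, so D = (-41.900, 0.0000). The tangent condition forces JD to be normal to CD, so J = D + (0, 7.7) = (-41.900, 7.7000). Since JN ⟂ NV (tangency), |JV| = √(7.7² + 31.6²) = 32.525 regardless of where N sits on A1. So V lies on both circle(C, 59.06) and circle(J, 32.525); the above-CD intersection is V = (-43.271, 40.196). N is the foot of the tangent from V: N = (-34.502, 9.8367).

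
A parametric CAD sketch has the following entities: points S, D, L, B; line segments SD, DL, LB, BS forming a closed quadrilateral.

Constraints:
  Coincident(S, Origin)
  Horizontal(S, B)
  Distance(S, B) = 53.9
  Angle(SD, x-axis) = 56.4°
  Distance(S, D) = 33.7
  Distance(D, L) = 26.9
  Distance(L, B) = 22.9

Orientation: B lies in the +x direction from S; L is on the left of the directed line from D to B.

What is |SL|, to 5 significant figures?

49.245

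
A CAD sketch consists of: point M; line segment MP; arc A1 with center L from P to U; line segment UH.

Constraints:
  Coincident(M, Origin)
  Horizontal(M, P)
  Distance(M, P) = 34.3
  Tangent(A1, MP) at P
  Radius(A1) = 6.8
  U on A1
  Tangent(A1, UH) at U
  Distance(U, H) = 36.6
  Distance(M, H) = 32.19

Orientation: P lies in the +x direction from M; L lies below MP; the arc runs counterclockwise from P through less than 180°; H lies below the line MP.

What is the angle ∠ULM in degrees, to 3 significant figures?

26.6°

M is at the origin; M and P share the same y with |MP| = 34.3 and P on the +x side, so P = (34.3, 0.00). A1 meets MP tangentially, so LP is at right angles to MP, so L = P + (0, -6.8) = (34.3, -6.80). Since LU ⟂ UH (tangency), |LH| = √(6.8² + 36.6²) = 37.2 regardless of where U sits on A1. So H lies on both circle(M, 32.19) and circle(L, 37.2); the below-MP intersection is H = (6.48, -31.5). U is the foot of the tangent from H: U = (28.9, -2.63).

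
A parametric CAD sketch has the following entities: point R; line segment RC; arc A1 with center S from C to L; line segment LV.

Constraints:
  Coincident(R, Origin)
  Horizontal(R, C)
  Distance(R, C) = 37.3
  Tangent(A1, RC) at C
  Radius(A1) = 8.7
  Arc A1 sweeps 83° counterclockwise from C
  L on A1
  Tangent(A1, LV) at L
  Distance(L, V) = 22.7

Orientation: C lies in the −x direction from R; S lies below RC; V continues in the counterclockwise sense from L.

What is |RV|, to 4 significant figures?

57.29

R is at the origin; RC is horizontal with |RC| = 37.3 and C on the −x side, so C = (-37.30, 0.000). Since A1 is tangent to RC there, SC ⟂ RC, so S = C + (0, -8.7) = (-37.30, -8.700). On A1, C sits at bearing 90° from S; an 83° counterclockwise sweep puts L at bearing 173°, so L = S + 8.7·(cos 173°, sin 173°) = (-45.94, -7.640). Tangency of A1 to LV means the radius SL is perpendicular to LV, so LV runs along (−sin 173°, cos 173°); with |LV| = 22.7, V = (-48.70, -30.17). Then |RV| = |V − R| = 57.29.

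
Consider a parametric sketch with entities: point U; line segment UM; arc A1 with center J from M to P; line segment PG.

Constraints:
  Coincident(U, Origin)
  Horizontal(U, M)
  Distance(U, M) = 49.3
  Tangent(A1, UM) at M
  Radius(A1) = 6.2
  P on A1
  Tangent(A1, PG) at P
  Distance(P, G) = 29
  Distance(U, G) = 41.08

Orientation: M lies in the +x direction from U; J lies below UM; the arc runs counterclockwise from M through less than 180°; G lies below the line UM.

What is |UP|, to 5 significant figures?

44.012

U is at the origin; UM is horizontal with |UM| = 49.3 and M on the +x side, so M = (49.300, 0.0000). Tangency of A1 to UM means the radius JM is perpendicular to UM, so J = M + (0, -6.2) = (49.300, -6.2000). Since JP ⟂ PG (tangency), |JG| = √(6.2² + 29.0²) = 29.655 regardless of where P sits on A1. So G lies on both circle(U, 41.08) and circle(J, 29.655); the below-UM intersection is G = (29.662, -28.421). P is the foot of the tangent from G: P = (43.899, -3.1562).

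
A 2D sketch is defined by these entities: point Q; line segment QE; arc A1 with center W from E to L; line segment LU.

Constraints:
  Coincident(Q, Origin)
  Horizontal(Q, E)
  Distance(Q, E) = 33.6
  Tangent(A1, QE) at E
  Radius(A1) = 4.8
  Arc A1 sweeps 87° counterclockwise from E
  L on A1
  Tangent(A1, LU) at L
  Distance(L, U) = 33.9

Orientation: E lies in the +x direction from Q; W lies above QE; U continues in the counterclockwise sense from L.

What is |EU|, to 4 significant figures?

38.96

Q is at the origin; Q and E share the same y with |QE| = 33.6 and E on the +x side, so E = (33.60, 0.000). A1 meets QE tangentially, so WE is at right angles to QE, so W = E + (0, 4.8) = (33.60, 4.800). On A1, E sits at bearing -90° from W; an 87° counterclockwise sweep puts L at bearing -3°, so L = W + 4.8·(cos -3°, sin -3°) = (38.39, 4.549). A1 meets LU tangentially, so WL is at right angles to LU, so LU runs along (−sin -3°, cos -3°); with |LU| = 33.9, U = (40.17, 38.40). Then |EU| = |U − E| = 38.96.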